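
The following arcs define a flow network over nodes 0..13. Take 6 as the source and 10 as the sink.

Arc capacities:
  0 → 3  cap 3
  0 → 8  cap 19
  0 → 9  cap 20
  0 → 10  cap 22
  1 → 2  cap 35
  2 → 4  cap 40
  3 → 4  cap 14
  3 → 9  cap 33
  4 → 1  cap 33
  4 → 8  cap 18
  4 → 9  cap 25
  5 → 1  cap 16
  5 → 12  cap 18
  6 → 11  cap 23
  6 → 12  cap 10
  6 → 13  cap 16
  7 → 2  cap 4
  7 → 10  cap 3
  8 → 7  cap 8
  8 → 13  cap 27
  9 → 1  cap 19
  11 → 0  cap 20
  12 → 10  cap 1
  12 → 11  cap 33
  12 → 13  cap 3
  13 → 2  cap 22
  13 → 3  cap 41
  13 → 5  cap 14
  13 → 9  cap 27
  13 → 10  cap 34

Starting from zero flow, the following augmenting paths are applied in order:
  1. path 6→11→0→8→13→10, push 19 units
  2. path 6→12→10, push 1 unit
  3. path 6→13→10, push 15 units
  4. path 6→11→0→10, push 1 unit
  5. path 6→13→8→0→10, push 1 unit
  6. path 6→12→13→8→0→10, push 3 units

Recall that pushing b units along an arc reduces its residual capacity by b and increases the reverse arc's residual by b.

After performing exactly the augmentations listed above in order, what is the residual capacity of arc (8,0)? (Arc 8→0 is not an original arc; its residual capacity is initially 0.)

after path 1 (6→11→0→8→13→10, push 19): res(8,0)=19
after path 2 (6→12→10, push 1): res(8,0)=19
after path 3 (6→13→10, push 15): res(8,0)=19
after path 4 (6→11→0→10, push 1): res(8,0)=19
after path 5 (6→13→8→0→10, push 1): res(8,0)=18
after path 6 (6→12→13→8→0→10, push 3): res(8,0)=15

Residual capacity of (8,0): 15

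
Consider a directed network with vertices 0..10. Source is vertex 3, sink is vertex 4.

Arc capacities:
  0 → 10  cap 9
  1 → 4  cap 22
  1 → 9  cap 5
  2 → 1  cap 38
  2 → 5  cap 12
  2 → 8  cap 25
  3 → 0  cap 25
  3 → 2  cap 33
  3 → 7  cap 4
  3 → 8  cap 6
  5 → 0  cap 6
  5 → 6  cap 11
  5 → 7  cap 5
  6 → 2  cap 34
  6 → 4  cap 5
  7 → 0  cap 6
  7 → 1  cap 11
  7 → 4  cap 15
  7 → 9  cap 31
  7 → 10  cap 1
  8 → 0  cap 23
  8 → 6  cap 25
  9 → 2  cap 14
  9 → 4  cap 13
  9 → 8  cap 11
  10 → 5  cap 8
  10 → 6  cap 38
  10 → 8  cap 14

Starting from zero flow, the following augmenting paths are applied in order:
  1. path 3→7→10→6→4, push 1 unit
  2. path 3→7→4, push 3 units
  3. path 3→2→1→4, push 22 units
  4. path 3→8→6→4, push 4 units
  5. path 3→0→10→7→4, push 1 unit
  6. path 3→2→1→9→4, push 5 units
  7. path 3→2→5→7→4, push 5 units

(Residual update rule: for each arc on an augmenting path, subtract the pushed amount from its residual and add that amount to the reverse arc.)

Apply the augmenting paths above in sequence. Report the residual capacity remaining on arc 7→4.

Residual capacity of (7,4): 6

after path 1 (3→7→10→6→4, push 1): res(7,4)=15
after path 2 (3→7→4, push 3): res(7,4)=12
after path 3 (3→2→1→4, push 22): res(7,4)=12
after path 4 (3→8→6→4, push 4): res(7,4)=12
after path 5 (3→0→10→7→4, push 1): res(7,4)=11
after path 6 (3→2→1→9→4, push 5): res(7,4)=11
after path 7 (3→2→5→7→4, push 5): res(7,4)=6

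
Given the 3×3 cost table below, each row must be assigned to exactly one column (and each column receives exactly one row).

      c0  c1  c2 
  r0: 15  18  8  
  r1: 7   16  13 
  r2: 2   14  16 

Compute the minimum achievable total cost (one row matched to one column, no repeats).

Minimum assignment cost: 26

optimal assignment: row0→col2 (cost 8), row1→col1 (cost 16), row2→col0 (cost 2)
total = 8 + 16 + 2 = 26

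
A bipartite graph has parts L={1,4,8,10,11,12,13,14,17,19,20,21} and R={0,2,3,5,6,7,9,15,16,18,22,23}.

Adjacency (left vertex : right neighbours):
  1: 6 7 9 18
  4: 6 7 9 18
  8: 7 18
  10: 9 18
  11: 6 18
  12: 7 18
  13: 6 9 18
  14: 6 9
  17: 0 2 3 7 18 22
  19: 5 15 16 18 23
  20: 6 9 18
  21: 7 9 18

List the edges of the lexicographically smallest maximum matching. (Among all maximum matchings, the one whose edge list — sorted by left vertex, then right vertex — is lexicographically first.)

Lex-smallest maximum matching: {(1,6), (4,7), (8,18), (10,9), (17,0), (19,5)}

|M| = 6 (so the lex-smallest maximum matching has 6 edges)
process left vertices in ascending order; for each, take the smallest-labelled available neighbour that still permits 6 edges overall, or leave it unmatched if none does
lex-smallest matching: {1-6, 4-7, 8-18, 10-9, 17-0, 19-5}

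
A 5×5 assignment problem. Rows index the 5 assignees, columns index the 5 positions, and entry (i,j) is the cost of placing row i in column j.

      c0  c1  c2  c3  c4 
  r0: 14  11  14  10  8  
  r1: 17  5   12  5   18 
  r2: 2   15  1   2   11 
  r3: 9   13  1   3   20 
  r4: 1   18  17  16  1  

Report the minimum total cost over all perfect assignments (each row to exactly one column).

Minimum assignment cost: 17

optimal assignment: row0→col4 (cost 8), row1→col1 (cost 5), row2→col3 (cost 2), row3→col2 (cost 1), row4→col0 (cost 1)
total = 8 + 5 + 2 + 1 + 1 = 17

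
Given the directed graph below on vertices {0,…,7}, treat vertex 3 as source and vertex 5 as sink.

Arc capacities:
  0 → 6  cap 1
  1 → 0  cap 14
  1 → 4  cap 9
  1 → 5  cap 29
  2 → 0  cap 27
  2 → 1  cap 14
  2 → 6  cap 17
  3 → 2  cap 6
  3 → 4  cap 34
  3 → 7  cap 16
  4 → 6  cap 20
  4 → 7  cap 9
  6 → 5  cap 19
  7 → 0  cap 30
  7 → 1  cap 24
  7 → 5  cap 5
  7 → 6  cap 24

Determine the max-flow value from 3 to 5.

Maximum flow value: 50

augment #1: 3→7→5 bottleneck 5, total now 5
augment #2: 3→2→1→5 bottleneck 6, total now 11
augment #3: 3→4→6→5 bottleneck 19, total now 30
augment #4: 3→7→1→5 bottleneck 11, total now 41
augment #5: 3→4→7→1→5 bottleneck 9, total now 50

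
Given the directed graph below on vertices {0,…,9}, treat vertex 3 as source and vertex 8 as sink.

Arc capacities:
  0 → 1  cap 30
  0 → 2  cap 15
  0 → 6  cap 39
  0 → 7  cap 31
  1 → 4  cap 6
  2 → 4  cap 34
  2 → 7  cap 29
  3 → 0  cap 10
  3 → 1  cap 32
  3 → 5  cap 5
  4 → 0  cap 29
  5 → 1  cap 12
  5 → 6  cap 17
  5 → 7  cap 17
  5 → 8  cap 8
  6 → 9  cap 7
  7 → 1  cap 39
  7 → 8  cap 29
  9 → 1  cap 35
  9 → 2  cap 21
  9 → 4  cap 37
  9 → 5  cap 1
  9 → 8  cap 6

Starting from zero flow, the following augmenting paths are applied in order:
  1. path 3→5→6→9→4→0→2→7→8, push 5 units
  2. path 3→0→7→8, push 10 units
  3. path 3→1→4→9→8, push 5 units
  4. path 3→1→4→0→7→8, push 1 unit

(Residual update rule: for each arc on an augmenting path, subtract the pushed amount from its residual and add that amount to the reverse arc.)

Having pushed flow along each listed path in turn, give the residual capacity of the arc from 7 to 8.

Residual capacity of (7,8): 13

after path 1 (3→5→6→9→4→0→2→7→8, push 5): res(7,8)=24
after path 2 (3→0→7→8, push 10): res(7,8)=14
after path 3 (3→1→4→9→8, push 5): res(7,8)=14
after path 4 (3→1→4→0→7→8, push 1): res(7,8)=13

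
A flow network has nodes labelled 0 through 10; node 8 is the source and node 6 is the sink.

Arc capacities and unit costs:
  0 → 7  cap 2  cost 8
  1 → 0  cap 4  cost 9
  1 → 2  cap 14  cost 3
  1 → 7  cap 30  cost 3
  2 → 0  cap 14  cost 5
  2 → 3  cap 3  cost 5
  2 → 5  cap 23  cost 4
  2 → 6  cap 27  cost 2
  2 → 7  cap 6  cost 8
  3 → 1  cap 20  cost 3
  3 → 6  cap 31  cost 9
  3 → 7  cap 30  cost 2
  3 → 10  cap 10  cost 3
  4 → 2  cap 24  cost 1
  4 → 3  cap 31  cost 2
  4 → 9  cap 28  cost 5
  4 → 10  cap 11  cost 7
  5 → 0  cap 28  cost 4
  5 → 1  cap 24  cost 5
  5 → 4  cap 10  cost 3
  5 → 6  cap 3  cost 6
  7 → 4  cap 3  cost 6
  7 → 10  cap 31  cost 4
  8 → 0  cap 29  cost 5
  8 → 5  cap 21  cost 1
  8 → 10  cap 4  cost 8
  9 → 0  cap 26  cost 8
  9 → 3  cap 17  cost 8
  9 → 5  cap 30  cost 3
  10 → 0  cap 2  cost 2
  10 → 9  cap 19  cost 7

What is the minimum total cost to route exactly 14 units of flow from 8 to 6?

shortest-cost path #1: 8→5→6 push 3 @ unit cost 7 (adds 21)
shortest-cost path #2: 8→5→4→2→6 push 10 @ unit cost 7 (adds 70)
shortest-cost path #3: 8→5→1→2→6 push 1 @ unit cost 11 (adds 11)
total cost = 102

Minimum cost for 14 units: 102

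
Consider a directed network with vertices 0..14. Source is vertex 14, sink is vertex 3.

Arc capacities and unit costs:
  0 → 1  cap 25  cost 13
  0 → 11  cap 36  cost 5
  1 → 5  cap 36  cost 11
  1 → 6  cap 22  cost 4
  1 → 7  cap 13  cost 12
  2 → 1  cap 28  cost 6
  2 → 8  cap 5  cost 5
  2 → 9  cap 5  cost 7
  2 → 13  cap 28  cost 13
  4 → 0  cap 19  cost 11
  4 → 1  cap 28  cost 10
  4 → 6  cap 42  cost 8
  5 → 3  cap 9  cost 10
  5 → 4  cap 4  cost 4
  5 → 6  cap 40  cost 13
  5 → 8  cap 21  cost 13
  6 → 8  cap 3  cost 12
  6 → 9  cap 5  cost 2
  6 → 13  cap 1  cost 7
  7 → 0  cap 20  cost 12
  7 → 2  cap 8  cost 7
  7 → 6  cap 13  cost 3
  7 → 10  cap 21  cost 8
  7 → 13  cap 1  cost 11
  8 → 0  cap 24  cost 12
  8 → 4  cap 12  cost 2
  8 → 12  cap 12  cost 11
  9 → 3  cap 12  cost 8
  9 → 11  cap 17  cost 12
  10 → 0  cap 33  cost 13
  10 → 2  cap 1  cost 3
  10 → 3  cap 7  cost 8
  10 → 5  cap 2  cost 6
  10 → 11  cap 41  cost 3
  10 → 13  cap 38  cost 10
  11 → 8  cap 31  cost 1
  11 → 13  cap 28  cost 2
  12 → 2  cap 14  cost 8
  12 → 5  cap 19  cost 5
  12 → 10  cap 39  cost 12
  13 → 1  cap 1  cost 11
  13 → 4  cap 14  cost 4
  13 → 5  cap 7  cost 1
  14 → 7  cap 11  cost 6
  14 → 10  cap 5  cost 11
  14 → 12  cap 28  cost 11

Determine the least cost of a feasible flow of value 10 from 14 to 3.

shortest-cost path #1: 14→10→3 push 5 @ unit cost 19 (adds 95)
shortest-cost path #2: 14→7→6→9→3 push 5 @ unit cost 19 (adds 95)
total cost = 190

Minimum cost for 10 units: 190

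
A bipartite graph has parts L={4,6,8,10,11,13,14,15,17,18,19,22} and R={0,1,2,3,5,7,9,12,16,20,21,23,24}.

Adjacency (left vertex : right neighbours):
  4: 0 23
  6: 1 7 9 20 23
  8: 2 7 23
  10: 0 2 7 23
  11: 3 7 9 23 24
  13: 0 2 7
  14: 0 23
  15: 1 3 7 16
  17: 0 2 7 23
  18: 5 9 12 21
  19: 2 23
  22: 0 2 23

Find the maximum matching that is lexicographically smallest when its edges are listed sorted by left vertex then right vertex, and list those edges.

Lex-smallest maximum matching: {(4,0), (6,1), (8,2), (10,7), (11,3), (14,23), (15,16), (18,5)}

|M| = 8 (so the lex-smallest maximum matching has 8 edges)
process left vertices in ascending order; for each, take the smallest-labelled available neighbour that still permits 8 edges overall, or leave it unmatched if none does
lex-smallest matching: {4-0, 6-1, 8-2, 10-7, 11-3, 14-23, 15-16, 18-5}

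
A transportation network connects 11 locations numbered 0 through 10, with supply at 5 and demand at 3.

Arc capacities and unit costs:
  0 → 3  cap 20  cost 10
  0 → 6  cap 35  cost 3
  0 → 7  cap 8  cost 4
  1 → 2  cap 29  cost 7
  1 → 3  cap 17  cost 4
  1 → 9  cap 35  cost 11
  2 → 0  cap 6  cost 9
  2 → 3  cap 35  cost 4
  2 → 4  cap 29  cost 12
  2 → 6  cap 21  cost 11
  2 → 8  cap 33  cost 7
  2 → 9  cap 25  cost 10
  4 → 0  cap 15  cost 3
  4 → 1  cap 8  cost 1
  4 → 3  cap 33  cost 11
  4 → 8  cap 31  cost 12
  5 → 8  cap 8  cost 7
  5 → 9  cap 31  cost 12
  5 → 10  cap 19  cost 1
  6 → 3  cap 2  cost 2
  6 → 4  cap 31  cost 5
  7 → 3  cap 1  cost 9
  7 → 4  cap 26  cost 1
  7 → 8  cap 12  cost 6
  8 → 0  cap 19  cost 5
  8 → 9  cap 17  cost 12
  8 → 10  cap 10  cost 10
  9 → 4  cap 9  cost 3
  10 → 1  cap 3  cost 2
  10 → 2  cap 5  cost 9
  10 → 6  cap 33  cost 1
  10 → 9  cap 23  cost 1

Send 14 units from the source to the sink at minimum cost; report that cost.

shortest-cost path #1: 5→10→6→3 push 2 @ unit cost 4 (adds 8)
shortest-cost path #2: 5→10→1→3 push 3 @ unit cost 7 (adds 21)
shortest-cost path #3: 5→10→9→4→1→3 push 8 @ unit cost 10 (adds 80)
shortest-cost path #4: 5→10→2→3 push 1 @ unit cost 14 (adds 14)
total cost = 123

Minimum cost for 14 units: 123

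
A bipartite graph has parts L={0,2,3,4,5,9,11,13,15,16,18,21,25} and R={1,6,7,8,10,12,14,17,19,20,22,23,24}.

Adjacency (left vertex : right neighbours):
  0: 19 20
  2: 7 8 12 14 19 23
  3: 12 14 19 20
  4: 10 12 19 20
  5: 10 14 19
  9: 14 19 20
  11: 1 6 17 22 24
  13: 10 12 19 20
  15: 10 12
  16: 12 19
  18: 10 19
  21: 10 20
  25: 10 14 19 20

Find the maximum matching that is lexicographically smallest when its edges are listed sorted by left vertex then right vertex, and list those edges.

|M| = 7 (so the lex-smallest maximum matching has 7 edges)
process left vertices in ascending order; for each, take the smallest-labelled available neighbour that still permits 7 edges overall, or leave it unmatched if none does
lex-smallest matching: {0-19, 2-7, 3-12, 4-10, 5-14, 9-20, 11-1}

Lex-smallest maximum matching: {(0,19), (2,7), (3,12), (4,10), (5,14), (9,20), (11,1)}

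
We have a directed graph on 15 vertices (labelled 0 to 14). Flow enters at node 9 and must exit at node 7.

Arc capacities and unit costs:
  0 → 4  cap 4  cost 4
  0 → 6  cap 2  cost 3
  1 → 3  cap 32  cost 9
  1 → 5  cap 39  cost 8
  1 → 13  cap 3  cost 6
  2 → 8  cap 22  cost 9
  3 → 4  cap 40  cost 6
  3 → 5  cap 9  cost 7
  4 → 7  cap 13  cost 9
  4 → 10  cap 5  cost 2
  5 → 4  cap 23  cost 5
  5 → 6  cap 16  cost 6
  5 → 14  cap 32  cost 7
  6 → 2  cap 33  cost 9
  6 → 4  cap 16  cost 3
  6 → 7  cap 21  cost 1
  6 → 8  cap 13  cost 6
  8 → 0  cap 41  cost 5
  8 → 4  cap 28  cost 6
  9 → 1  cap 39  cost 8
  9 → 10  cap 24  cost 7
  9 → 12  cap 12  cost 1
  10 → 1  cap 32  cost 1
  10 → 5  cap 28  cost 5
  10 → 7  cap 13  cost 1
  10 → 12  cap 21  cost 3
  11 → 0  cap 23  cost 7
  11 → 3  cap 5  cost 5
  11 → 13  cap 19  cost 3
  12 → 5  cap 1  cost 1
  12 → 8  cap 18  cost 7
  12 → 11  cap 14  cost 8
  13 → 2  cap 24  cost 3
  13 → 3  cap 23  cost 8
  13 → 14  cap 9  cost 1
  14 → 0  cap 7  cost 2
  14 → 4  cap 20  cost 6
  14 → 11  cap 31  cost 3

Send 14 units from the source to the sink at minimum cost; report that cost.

Minimum cost for 14 units: 113

shortest-cost path #1: 9→10→7 push 13 @ unit cost 8 (adds 104)
shortest-cost path #2: 9→12→5→6→7 push 1 @ unit cost 9 (adds 9)
total cost = 113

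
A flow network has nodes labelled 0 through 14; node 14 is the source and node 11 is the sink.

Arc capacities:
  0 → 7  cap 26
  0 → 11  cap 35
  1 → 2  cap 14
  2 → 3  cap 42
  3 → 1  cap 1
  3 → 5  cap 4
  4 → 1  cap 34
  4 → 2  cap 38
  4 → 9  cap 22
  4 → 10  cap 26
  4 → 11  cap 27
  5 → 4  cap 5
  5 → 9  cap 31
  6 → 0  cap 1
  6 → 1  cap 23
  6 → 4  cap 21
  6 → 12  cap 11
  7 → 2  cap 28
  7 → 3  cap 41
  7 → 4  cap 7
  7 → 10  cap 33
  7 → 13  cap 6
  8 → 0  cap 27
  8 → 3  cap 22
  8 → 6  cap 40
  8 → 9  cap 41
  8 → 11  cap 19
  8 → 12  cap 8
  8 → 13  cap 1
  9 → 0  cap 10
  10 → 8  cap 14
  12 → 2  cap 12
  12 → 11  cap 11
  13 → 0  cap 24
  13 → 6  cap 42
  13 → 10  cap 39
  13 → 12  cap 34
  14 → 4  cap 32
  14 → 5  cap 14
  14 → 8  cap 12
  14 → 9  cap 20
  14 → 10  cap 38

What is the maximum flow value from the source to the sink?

augment #1: 14→4→11 bottleneck 27, total now 27
augment #2: 14→8→11 bottleneck 12, total now 39
augment #3: 14→9→0→11 bottleneck 10, total now 49
augment #4: 14→10→8→11 bottleneck 7, total now 56
augment #5: 14→10→8→0→11 bottleneck 7, total now 63

Maximum flow value: 63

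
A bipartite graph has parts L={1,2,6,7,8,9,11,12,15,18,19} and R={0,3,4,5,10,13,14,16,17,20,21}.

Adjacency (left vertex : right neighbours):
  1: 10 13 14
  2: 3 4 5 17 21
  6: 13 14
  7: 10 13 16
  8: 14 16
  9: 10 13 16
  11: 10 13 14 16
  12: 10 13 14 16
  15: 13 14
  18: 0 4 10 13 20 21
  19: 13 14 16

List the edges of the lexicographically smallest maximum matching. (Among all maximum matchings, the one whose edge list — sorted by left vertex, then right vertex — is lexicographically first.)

|M| = 6 (so the lex-smallest maximum matching has 6 edges)
process left vertices in ascending order; for each, take the smallest-labelled available neighbour that still permits 6 edges overall, or leave it unmatched if none does
lex-smallest matching: {1-10, 2-3, 6-13, 7-16, 8-14, 18-0}

Lex-smallest maximum matching: {(1,10), (2,3), (6,13), (7,16), (8,14), (18,0)}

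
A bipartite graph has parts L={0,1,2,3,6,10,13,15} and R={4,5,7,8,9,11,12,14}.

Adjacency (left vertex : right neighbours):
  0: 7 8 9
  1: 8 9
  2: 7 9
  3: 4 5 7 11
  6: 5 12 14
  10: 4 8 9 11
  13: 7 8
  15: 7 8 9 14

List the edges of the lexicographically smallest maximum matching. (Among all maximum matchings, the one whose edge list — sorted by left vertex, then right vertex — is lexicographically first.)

Lex-smallest maximum matching: {(0,7), (1,8), (2,9), (3,4), (6,5), (10,11), (15,14)}

|M| = 7 (so the lex-smallest maximum matching has 7 edges)
process left vertices in ascending order; for each, take the smallest-labelled available neighbour that still permits 7 edges overall, or leave it unmatched if none does
lex-smallest matching: {0-7, 1-8, 2-9, 3-4, 6-5, 10-11, 15-14}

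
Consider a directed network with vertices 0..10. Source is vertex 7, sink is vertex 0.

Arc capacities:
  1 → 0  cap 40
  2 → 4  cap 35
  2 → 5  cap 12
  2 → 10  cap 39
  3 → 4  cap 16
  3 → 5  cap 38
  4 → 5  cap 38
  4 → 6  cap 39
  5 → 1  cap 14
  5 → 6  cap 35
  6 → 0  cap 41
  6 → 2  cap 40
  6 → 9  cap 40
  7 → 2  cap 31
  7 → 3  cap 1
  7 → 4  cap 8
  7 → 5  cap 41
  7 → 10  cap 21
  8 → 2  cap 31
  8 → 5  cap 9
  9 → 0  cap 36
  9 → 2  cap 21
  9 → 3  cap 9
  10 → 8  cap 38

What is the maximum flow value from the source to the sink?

Maximum flow value: 88

augment #1: 7→4→6→0 bottleneck 8, total now 8
augment #2: 7→5→1→0 bottleneck 14, total now 22
augment #3: 7→5→6→0 bottleneck 27, total now 49
augment #4: 7→2→4→6→0 bottleneck 6, total now 55
augment #5: 7→2→4→6→9→0 bottleneck 25, total now 80
augment #6: 7→3→5→6→9→0 bottleneck 1, total now 81
augment #7: 7→10→8→5→6→9→0 bottleneck 7, total now 88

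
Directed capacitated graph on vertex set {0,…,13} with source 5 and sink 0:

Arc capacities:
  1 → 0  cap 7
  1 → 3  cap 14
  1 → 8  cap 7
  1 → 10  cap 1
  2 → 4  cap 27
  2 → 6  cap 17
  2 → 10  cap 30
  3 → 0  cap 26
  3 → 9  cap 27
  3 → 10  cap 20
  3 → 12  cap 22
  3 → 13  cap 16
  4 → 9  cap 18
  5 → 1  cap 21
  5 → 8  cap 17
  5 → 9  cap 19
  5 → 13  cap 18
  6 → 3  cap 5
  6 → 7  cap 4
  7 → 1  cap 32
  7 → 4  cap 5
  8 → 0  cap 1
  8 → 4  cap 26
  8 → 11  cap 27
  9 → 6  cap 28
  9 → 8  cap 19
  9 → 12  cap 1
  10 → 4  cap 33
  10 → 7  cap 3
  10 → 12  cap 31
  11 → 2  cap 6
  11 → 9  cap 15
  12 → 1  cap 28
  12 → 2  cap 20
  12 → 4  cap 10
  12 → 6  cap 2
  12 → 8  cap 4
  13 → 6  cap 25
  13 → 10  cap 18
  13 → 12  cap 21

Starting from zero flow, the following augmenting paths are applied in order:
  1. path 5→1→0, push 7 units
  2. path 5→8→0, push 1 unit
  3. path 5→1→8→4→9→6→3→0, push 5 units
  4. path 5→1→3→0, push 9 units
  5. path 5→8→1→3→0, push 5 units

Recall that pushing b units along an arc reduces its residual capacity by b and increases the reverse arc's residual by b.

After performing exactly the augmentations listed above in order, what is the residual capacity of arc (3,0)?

Residual capacity of (3,0): 7

after path 1 (5→1→0, push 7): res(3,0)=26
after path 2 (5→8→0, push 1): res(3,0)=26
after path 3 (5→1→8→4→9→6→3→0, push 5): res(3,0)=21
after path 4 (5→1→3→0, push 9): res(3,0)=12
after path 5 (5→8→1→3→0, push 5): res(3,0)=7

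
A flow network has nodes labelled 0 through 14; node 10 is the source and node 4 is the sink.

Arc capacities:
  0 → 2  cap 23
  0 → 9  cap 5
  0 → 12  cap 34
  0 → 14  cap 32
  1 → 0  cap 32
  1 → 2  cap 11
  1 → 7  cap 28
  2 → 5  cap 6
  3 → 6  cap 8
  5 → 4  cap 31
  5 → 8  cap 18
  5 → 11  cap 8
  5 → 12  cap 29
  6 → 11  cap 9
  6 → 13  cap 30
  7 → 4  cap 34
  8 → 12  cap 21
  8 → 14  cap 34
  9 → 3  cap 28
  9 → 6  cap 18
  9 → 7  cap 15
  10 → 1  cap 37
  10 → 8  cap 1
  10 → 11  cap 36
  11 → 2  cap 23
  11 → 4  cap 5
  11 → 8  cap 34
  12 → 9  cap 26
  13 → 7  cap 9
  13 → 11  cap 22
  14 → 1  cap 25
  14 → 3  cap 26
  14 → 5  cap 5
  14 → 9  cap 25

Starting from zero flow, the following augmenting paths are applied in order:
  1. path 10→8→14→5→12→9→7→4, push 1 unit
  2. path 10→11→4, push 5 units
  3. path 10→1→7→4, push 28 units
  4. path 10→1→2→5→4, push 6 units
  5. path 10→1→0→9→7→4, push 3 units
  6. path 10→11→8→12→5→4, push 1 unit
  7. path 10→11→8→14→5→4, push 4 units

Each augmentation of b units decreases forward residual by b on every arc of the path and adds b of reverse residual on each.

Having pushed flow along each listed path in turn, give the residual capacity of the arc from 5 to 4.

after path 1 (10→8→14→5→12→9→7→4, push 1): res(5,4)=31
after path 2 (10→11→4, push 5): res(5,4)=31
after path 3 (10→1→7→4, push 28): res(5,4)=31
after path 4 (10→1→2→5→4, push 6): res(5,4)=25
after path 5 (10→1→0→9→7→4, push 3): res(5,4)=25
after path 6 (10→11→8→12→5→4, push 1): res(5,4)=24
after path 7 (10→11→8→14→5→4, push 4): res(5,4)=20

Residual capacity of (5,4): 20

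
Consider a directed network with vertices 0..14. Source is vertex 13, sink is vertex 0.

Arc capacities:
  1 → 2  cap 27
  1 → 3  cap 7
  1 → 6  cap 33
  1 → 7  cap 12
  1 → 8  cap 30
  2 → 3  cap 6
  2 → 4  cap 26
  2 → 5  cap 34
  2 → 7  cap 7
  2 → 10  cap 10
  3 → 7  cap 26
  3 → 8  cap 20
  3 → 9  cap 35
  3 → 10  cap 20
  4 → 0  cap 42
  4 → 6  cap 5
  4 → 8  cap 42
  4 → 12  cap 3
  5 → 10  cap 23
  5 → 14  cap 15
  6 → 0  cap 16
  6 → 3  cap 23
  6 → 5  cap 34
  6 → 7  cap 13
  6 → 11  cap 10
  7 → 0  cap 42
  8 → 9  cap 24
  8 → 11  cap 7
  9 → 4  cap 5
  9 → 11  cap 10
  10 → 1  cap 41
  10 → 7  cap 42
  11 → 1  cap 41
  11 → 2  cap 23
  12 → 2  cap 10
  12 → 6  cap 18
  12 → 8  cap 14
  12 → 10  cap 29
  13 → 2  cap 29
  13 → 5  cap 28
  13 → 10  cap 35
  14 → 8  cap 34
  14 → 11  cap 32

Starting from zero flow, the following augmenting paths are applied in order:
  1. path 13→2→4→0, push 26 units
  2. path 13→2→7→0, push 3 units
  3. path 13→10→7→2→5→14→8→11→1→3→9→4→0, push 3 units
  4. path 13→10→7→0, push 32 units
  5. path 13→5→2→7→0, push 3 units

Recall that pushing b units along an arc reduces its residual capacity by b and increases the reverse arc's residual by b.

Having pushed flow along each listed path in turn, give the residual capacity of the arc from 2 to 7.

Residual capacity of (2,7): 4

after path 1 (13→2→4→0, push 26): res(2,7)=7
after path 2 (13→2→7→0, push 3): res(2,7)=4
after path 3 (13→10→7→2→5→14→8→11→1→3→9→4→0, push 3): res(2,7)=7
after path 4 (13→10→7→0, push 32): res(2,7)=7
after path 5 (13→5→2→7→0, push 3): res(2,7)=4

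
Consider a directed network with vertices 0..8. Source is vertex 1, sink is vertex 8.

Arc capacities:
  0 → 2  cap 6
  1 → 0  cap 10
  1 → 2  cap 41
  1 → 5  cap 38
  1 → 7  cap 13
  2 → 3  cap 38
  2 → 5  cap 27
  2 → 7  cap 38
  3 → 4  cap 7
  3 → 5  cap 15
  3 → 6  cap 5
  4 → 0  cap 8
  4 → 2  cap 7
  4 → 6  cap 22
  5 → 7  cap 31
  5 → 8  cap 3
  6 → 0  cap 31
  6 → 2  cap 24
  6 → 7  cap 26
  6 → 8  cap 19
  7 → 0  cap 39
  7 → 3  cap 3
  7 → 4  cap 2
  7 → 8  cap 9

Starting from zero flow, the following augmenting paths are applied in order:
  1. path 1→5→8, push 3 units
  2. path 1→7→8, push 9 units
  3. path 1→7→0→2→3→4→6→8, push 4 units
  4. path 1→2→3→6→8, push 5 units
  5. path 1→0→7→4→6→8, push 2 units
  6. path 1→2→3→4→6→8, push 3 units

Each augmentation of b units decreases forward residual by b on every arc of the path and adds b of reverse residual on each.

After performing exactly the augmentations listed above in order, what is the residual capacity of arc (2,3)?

Residual capacity of (2,3): 26

after path 1 (1→5→8, push 3): res(2,3)=38
after path 2 (1→7→8, push 9): res(2,3)=38
after path 3 (1→7→0→2→3→4→6→8, push 4): res(2,3)=34
after path 4 (1→2→3→6→8, push 5): res(2,3)=29
after path 5 (1→0→7→4→6→8, push 2): res(2,3)=29
after path 6 (1→2→3→4→6→8, push 3): res(2,3)=26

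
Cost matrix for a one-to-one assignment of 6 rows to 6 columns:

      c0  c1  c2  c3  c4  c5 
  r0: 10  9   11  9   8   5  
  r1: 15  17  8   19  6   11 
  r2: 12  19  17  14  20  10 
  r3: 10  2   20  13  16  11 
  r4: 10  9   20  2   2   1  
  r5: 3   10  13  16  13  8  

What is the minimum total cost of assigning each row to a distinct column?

Minimum assignment cost: 33

optimal assignment: row0→col4 (cost 8), row1→col2 (cost 8), row2→col5 (cost 10), row3→col1 (cost 2), row4→col3 (cost 2), row5→col0 (cost 3)
total = 8 + 8 + 10 + 2 + 2 + 3 = 33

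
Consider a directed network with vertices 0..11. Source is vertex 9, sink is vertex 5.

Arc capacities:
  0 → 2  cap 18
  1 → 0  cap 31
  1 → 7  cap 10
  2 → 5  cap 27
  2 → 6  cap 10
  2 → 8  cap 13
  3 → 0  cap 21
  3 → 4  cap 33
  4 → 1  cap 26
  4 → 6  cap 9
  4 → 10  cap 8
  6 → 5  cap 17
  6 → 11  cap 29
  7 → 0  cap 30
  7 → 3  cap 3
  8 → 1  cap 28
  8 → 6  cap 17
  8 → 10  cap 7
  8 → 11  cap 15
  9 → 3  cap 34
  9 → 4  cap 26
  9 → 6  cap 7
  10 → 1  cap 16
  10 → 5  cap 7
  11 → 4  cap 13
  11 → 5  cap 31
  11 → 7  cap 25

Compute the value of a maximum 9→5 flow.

Maximum flow value: 41

augment #1: 9→6→5 bottleneck 7, total now 7
augment #2: 9→4→6→5 bottleneck 9, total now 16
augment #3: 9→4→10→5 bottleneck 7, total now 23
augment #4: 9→3→0→2→5 bottleneck 18, total now 41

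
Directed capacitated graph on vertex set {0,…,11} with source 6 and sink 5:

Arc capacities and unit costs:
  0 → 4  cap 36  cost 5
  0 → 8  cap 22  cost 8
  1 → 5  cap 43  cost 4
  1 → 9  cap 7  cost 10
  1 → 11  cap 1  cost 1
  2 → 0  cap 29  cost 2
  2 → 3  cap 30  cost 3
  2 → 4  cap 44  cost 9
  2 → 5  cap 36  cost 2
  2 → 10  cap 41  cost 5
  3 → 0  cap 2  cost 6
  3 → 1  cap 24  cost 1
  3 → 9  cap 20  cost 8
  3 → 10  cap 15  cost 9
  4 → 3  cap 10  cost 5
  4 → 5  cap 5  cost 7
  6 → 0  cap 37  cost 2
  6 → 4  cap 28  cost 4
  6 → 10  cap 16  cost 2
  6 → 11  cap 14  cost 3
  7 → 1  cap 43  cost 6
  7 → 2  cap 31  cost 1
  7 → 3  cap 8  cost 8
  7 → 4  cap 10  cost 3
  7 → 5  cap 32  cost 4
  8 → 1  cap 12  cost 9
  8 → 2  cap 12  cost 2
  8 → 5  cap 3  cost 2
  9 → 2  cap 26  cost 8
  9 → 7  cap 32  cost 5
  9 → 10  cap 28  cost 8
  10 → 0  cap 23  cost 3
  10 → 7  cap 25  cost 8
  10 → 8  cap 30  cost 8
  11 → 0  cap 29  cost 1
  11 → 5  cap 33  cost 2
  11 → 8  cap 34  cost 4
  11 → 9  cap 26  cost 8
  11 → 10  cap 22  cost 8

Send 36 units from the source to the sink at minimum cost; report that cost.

Minimum cost for 36 units: 343

shortest-cost path #1: 6→11→5 push 14 @ unit cost 5 (adds 70)
shortest-cost path #2: 6→4→5 push 5 @ unit cost 11 (adds 55)
shortest-cost path #3: 6→10→8→5 push 3 @ unit cost 12 (adds 36)
shortest-cost path #4: 6→10→7→2→5 push 13 @ unit cost 13 (adds 169)
shortest-cost path #5: 6→0→8→10→7→2→5 push 1 @ unit cost 13 (adds 13)
total cost = 343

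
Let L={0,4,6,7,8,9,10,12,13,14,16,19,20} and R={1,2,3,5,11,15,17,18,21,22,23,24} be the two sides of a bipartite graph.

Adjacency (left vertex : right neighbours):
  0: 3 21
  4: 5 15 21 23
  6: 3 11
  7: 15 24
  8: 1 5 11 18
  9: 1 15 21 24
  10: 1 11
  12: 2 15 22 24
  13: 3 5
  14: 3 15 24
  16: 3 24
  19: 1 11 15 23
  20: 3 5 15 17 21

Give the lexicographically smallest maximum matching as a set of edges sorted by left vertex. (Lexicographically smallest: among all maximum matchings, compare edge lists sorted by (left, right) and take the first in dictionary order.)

Lex-smallest maximum matching: {(0,3), (4,5), (6,11), (7,15), (8,18), (9,21), (10,1), (12,2), (14,24), (19,23), (20,17)}

|M| = 11 (so the lex-smallest maximum matching has 11 edges)
process left vertices in ascending order; for each, take the smallest-labelled available neighbour that still permits 11 edges overall, or leave it unmatched if none does
lex-smallest matching: {0-3, 4-5, 6-11, 7-15, 8-18, 9-21, 10-1, 12-2, 14-24, 19-23, 20-17}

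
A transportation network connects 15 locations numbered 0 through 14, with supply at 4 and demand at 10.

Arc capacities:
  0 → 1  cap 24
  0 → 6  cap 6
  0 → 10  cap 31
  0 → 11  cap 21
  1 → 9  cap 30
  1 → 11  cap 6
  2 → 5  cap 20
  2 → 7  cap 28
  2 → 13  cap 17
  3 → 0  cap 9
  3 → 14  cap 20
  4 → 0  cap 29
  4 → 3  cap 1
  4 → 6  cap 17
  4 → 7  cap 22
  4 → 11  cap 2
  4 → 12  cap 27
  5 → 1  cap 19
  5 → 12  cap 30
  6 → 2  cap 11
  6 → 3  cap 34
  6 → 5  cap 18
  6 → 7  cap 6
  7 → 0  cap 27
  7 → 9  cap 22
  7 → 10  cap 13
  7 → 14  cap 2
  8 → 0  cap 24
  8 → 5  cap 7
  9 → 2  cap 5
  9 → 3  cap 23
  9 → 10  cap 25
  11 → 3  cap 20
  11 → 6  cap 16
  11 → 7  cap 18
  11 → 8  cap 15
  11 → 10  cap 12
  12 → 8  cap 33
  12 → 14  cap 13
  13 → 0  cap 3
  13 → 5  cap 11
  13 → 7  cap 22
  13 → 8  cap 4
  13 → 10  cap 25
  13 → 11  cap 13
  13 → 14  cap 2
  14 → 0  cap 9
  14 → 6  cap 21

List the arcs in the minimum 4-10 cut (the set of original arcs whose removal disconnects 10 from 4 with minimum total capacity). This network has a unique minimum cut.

Min-cut arcs: {(0,10), (6,2), (7,10), (9,2), (9,10), (11,10)} (total capacity 97)

augment #1: 4→0→10 push 29
augment #2: 4→7→10 push 13
augment #3: 4→11→10 push 2
augment #4: 4→3→0→10 push 1
augment #5: 4→7→0→10 push 1
augment #6: 4→7→9→10 push 8
augment #7: 4→6→2→13→10 push 11
augment #8: 4→6→7→9→10 push 6
augment #9: 4→12→8→0→11→10 push 10
augment #10: 4→12→8→0→1→9→10 push 11
augment #11: 4→12→8→0→1→9→2→13→10 push 3
augment #12: 4→12→8→5→1→9→2→13→10 push 2
max flow = 97; residual-reachable set from 4 gives S-side
cut edges (S→T): {(0,10), (6,2), (7,10), (9,2), (9,10), (11,10)} total cap 97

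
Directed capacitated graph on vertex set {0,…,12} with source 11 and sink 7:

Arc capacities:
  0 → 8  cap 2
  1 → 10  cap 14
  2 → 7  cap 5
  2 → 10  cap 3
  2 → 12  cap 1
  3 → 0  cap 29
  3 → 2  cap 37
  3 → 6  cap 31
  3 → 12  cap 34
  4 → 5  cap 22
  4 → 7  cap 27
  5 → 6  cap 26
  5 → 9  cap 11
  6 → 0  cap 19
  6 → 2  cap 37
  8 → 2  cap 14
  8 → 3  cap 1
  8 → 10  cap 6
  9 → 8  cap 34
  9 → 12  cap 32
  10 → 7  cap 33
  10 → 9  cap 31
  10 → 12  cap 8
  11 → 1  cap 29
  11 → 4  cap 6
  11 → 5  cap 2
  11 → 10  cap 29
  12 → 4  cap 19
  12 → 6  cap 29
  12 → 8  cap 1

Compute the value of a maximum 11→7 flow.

augment #1: 11→4→7 bottleneck 6, total now 6
augment #2: 11→10→7 bottleneck 29, total now 35
augment #3: 11→1→10→7 bottleneck 4, total now 39
augment #4: 11→5→6→2→7 bottleneck 2, total now 41
augment #5: 11→1→10→12→4→7 bottleneck 8, total now 49
augment #6: 11→1→10→9→8→2→7 bottleneck 2, total now 51

Maximum flow value: 51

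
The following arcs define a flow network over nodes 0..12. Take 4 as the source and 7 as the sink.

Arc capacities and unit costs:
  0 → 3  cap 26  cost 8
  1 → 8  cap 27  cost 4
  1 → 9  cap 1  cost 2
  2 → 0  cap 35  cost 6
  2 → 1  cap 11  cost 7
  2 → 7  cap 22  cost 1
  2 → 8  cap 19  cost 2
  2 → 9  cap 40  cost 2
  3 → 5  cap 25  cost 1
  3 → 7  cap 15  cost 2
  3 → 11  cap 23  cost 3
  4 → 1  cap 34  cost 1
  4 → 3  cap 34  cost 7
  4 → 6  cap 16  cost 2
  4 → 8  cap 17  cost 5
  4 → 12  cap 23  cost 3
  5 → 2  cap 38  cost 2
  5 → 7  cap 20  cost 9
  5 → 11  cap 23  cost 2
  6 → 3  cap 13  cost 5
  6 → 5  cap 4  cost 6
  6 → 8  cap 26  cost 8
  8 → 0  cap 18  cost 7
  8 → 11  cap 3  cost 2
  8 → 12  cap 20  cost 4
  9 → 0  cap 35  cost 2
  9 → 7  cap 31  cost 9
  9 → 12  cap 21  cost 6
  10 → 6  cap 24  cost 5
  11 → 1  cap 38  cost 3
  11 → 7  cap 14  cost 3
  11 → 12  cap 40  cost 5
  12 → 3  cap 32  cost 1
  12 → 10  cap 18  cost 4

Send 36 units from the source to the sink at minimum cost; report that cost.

Minimum cost for 36 units: 294

shortest-cost path #1: 4→12→3→7 push 15 @ unit cost 6 (adds 90)
shortest-cost path #2: 4→12→3→5→2→7 push 8 @ unit cost 8 (adds 64)
shortest-cost path #3: 4→8→11→7 push 3 @ unit cost 10 (adds 30)
shortest-cost path #4: 4→6→5→2→7 push 4 @ unit cost 11 (adds 44)
shortest-cost path #5: 4→3→5→2→7 push 6 @ unit cost 11 (adds 66)
total cost = 294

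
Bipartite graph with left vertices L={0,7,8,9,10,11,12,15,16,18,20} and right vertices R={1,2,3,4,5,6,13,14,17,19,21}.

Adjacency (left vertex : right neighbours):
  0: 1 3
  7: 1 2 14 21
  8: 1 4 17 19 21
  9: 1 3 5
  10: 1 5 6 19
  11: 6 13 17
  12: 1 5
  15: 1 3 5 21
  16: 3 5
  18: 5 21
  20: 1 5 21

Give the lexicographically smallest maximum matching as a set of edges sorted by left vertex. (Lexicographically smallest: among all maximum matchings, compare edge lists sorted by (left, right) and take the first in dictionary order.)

|M| = 8 (so the lex-smallest maximum matching has 8 edges)
process left vertices in ascending order; for each, take the smallest-labelled available neighbour that still permits 8 edges overall, or leave it unmatched if none does
lex-smallest matching: {0-1, 7-2, 8-4, 9-3, 10-6, 11-13, 12-5, 15-21}

Lex-smallest maximum matching: {(0,1), (7,2), (8,4), (9,3), (10,6), (11,13), (12,5), (15,21)}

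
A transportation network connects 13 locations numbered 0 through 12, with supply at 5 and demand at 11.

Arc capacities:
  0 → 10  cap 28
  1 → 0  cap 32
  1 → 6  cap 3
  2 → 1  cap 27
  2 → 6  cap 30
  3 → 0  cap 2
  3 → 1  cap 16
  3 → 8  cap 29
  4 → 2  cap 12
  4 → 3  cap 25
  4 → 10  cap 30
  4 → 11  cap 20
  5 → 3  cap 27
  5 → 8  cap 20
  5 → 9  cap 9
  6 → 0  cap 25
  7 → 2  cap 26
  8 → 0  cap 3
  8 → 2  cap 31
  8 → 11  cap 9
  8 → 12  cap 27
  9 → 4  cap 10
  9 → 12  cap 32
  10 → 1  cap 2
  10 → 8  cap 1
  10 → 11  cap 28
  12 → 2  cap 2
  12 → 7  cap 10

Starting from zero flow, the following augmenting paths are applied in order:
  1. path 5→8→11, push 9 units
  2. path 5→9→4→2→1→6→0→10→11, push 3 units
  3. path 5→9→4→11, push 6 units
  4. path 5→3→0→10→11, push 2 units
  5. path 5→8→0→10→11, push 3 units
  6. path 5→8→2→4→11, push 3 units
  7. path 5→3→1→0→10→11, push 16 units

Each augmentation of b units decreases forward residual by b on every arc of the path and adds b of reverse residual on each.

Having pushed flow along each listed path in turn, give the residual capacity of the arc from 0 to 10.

Residual capacity of (0,10): 4

after path 1 (5→8→11, push 9): res(0,10)=28
after path 2 (5→9→4→2→1→6→0→10→11, push 3): res(0,10)=25
after path 3 (5→9→4→11, push 6): res(0,10)=25
after path 4 (5→3→0→10→11, push 2): res(0,10)=23
after path 5 (5→8→0→10→11, push 3): res(0,10)=20
after path 6 (5→8→2→4→11, push 3): res(0,10)=20
after path 7 (5→3→1→0→10→11, push 16): res(0,10)=4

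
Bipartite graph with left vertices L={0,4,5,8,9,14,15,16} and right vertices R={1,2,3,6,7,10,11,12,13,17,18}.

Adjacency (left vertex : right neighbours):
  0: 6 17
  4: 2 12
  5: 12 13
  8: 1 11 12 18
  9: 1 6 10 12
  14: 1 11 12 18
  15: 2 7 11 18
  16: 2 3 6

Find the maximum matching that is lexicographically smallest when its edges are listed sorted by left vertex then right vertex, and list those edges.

|M| = 8 (so the lex-smallest maximum matching has 8 edges)
process left vertices in ascending order; for each, take the smallest-labelled available neighbour that still permits 8 edges overall, or leave it unmatched if none does
lex-smallest matching: {0-6, 4-2, 5-12, 8-1, 9-10, 14-11, 15-7, 16-3}

Lex-smallest maximum matching: {(0,6), (4,2), (5,12), (8,1), (9,10), (14,11), (15,7), (16,3)}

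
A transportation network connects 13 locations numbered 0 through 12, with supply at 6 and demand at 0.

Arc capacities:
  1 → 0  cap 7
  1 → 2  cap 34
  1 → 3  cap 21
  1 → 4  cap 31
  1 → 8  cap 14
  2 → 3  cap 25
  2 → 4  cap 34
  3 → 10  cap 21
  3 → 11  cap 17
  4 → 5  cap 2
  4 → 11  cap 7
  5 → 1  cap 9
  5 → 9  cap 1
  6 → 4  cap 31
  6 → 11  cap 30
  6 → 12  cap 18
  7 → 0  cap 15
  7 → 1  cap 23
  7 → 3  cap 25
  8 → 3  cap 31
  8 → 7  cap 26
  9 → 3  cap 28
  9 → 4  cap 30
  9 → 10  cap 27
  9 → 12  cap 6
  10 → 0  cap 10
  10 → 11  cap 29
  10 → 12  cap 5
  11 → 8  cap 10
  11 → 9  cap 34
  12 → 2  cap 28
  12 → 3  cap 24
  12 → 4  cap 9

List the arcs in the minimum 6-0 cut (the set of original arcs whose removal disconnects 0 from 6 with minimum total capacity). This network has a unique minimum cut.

augment #1: 6→4→5→1→0 push 2
augment #2: 6→11→8→7→0 push 10
augment #3: 6→11→9→10→0 push 10
max flow = 22; residual-reachable set from 6 gives S-side
cut edges (S→T): {(4,5), (10,0), (11,8)} total cap 22

Min-cut arcs: {(4,5), (10,0), (11,8)} (total capacity 22)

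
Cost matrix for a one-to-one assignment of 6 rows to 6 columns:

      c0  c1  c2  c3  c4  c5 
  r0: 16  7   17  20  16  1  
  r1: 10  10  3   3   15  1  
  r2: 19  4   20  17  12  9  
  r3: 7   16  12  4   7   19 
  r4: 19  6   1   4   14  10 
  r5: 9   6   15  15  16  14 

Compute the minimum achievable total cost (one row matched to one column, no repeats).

optimal assignment: row0→col5 (cost 1), row1→col3 (cost 3), row2→col1 (cost 4), row3→col4 (cost 7), row4→col2 (cost 1), row5→col0 (cost 9)
total = 1 + 3 + 4 + 7 + 1 + 9 = 25

Minimum assignment cost: 25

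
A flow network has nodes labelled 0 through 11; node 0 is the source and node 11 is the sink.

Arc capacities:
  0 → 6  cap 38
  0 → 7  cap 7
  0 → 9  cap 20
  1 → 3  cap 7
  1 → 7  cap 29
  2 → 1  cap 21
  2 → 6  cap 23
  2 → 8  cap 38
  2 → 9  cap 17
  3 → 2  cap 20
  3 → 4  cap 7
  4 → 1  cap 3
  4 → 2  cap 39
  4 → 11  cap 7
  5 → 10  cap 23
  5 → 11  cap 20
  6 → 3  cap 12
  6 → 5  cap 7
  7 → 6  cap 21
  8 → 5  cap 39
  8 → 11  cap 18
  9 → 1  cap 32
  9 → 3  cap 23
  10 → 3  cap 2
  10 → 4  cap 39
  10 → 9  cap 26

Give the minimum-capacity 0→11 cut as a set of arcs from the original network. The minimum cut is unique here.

augment #1: 0→6→5→11 push 7
augment #2: 0→6→3→4→11 push 7
augment #3: 0→6→3→2→8→11 push 5
augment #4: 0→9→3→2→8→11 push 13
augment #5: 0→9→3→2→8→5→11 push 2
max flow = 34; residual-reachable set from 0 gives S-side
cut edges (S→T): {(3,2), (3,4), (6,5)} total cap 34

Min-cut arcs: {(3,2), (3,4), (6,5)} (total capacity 34)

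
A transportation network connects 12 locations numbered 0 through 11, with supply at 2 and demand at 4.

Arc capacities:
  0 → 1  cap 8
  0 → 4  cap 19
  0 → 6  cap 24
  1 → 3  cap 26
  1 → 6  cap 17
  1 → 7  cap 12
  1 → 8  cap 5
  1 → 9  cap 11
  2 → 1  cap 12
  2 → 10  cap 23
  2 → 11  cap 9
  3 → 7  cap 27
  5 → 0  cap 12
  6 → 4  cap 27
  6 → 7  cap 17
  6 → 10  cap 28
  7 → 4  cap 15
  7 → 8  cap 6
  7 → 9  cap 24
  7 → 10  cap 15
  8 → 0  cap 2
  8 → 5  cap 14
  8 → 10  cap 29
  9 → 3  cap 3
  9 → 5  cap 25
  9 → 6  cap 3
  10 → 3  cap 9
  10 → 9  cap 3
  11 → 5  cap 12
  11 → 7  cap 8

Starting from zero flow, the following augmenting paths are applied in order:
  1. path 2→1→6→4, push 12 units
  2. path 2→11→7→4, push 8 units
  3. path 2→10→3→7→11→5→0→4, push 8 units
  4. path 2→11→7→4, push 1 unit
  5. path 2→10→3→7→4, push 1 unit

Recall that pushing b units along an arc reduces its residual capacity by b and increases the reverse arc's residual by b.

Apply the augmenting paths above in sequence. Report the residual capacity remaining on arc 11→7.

Residual capacity of (11,7): 7

after path 1 (2→1→6→4, push 12): res(11,7)=8
after path 2 (2→11→7→4, push 8): res(11,7)=0
after path 3 (2→10→3→7→11→5→0→4, push 8): res(11,7)=8
after path 4 (2→11→7→4, push 1): res(11,7)=7
after path 5 (2→10→3→7→4, push 1): res(11,7)=7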